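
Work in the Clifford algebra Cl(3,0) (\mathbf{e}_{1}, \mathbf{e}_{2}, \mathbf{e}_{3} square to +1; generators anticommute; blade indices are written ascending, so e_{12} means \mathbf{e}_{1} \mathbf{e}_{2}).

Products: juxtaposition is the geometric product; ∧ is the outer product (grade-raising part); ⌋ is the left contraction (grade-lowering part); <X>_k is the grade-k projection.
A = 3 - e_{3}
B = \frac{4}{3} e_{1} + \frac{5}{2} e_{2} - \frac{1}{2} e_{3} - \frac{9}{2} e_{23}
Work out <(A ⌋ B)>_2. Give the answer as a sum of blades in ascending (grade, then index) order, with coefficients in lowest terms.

step 1: \frac{1}{2} + 4 e_{1} + 3 e_{2} - \frac{3}{2} e_{3} - \frac{27}{2} e_{23}
step 2: -\frac{27}{2} e_{23}
Answer: -\frac{27}{2} e_{23}


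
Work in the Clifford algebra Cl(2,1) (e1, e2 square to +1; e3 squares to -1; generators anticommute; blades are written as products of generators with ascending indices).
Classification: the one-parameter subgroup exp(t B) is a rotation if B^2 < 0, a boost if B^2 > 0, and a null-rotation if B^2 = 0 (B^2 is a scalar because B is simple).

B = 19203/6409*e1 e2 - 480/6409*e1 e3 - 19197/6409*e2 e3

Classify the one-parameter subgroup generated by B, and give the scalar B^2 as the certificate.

B^2 term by term: the squares give (19203/6409)^2*(e1 e2)^2 + (-480/6409)^2*(e1 e3)^2 + (-19197/6409)^2*(e2 e3)^2 = 368755209/41075281*(-1) + 230400/41075281*(+1) + 368524809/41075281*(+1) = 0 (each basis 2-blade squares to minus the product of its generators' squares); cross terms between blades sharing an index anticommute and cancel. So B^2 = 0.
Answer: null-rotation, certificate B^2 = 0. Key observation: B^2 = 0 is a conjugation invariant, so its sign decides the class regardless of the surface form of B.


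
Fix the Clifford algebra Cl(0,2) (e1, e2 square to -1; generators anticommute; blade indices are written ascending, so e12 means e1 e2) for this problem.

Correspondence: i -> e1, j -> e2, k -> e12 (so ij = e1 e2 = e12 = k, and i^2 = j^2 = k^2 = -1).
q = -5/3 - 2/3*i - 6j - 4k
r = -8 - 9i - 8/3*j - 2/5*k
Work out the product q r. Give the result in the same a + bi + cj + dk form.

In blades: q = -5/3 - 2/3*e1 - 6*e2 - 4*e12, r = -8 - 9*e1 - 8/3*e2 - 2/5*e12.
Distribute q over r term by term (generator squares from the signature, products reordered to ascending indices): (-5/3)*r = 40/3 + 15*e1 + 40/9*e2 + 2/3*e12; (-2/3*e1)*r = -6 + 16/3*e1 - 4/15*e2 + 16/9*e12; (-6*e2)*r = -16 + 12/5*e1 + 48*e2 - 54*e12; (-4*e12)*r = -8/5 - 32/3*e1 + 36*e2 + 32*e12.
Sum: -154/15 + 181/15*e1 + 3968/45*e2 - 176/9*e12; translating back through the correspondence:
Answer: -154/15 + 181/15*i + 3968/45*j - 176/9*k


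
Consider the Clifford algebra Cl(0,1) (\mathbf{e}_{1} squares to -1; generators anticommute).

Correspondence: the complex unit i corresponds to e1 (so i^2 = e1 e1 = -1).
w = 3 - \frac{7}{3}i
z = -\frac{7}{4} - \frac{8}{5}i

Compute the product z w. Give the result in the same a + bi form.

In blades: z = -\frac{7}{4} - \frac{8}{5} e_{1}, w = 3 - \frac{7}{3} e_{1}.
Distribute z over w term by term (generator squares from the signature, products reordered to ascending indices): (-\frac{7}{4})*w = -\frac{21}{4} + \frac{49}{12} e_{1}; (-\frac{8}{5} e_{1})*w = -\frac{56}{15} - \frac{24}{5} e_{1}.
Sum: -\frac{539}{60} - \frac{43}{60} e_{1}; translating back through the correspondence:
Answer: -\frac{539}{60} - \frac{43}{60}i


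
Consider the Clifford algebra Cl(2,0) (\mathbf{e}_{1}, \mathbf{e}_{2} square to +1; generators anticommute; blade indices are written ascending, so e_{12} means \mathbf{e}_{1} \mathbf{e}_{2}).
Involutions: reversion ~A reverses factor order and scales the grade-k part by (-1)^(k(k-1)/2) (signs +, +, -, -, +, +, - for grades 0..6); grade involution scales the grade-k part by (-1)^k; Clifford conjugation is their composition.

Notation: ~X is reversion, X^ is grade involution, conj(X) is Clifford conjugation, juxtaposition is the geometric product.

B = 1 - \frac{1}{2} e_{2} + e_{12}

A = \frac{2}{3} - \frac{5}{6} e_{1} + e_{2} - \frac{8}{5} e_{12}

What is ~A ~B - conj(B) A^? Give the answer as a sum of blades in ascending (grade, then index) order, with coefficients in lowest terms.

first term: \frac{53}{30} - \frac{19}{30} e_{1} + \frac{3}{2} e_{2} + \frac{27}{20} e_{12}
second term: -\frac{43}{30} + \frac{79}{30} e_{1} + \frac{1}{6} e_{2} - \frac{161}{60} e_{12}
Answer: \frac{16}{5} - \frac{49}{15} e_{1} + \frac{4}{3} e_{2} + \frac{121}{30} e_{12}


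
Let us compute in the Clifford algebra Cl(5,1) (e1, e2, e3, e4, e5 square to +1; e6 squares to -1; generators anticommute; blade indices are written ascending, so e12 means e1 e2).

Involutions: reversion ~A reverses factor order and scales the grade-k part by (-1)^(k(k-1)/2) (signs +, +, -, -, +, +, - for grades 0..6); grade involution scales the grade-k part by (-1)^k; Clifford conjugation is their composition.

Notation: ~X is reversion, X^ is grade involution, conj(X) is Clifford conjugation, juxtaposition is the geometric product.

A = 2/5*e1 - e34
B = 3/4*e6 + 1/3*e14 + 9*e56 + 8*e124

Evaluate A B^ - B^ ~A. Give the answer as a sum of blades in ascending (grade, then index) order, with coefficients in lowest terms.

first term: 2/15*e4 - 1/3*e13 - 3/10*e16 - 16/5*e24 + 8*e123 + 18/5*e156 + 3/4*e346 - 9*e3456
second term: -2/15*e4 - 1/3*e13 + 3/10*e16 - 16/5*e24 + 8*e123 + 18/5*e156 - 3/4*e346 + 9*e3456
Answer: 4/15*e4 - 3/5*e16 + 3/2*e346 - 18*e3456


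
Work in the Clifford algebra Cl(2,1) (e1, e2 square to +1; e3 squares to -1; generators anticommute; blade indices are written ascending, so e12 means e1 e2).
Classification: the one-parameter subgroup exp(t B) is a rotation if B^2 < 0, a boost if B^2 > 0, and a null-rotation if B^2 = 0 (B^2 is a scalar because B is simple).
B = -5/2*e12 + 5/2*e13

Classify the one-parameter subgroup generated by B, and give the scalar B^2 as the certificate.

B^2 term by term: the squares give (-5/2)^2*(e12)^2 + (5/2)^2*(e13)^2 = 25/4*(-1) + 25/4*(+1) = 0 (each basis 2-blade squares to minus the product of its generators' squares); cross terms between blades sharing an index anticommute and cancel. So B^2 = 0.
Answer: null-rotation, certificate B^2 = 0. Key observation: B^2 = 0 is a conjugation invariant, so its sign decides the class regardless of the surface form of B.


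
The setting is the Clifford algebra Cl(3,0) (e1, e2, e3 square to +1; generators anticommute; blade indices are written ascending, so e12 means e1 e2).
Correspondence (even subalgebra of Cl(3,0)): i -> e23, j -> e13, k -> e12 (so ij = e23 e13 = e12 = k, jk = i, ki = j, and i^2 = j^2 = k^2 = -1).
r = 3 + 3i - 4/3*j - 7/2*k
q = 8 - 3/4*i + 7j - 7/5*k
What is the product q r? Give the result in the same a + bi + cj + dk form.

In blades: q = 8 - 7/5*e12 + 7*e13 - 3/4*e23, r = 3 - 7/2*e12 - 4/3*e13 + 3*e23.
Distribute q over r term by term (generator squares from the signature, products reordered to ascending indices): (8)*r = 24 - 28*e12 - 32/3*e13 + 24*e23; (-7/5*e12)*r = -49/10 - 21/5*e12 - 21/5*e13 - 28/15*e23; (7*e13)*r = 28/3 - 21*e12 + 21*e13 - 49/2*e23; (-3/4*e23)*r = 9/4 + e12 - 21/8*e13 - 9/4*e23.
Sum: 1841/60 - 261/5*e12 + 421/120*e13 - 277/60*e23; translating back through the correspondence:
Answer: 1841/60 - 277/60*i + 421/120*j - 261/5*k


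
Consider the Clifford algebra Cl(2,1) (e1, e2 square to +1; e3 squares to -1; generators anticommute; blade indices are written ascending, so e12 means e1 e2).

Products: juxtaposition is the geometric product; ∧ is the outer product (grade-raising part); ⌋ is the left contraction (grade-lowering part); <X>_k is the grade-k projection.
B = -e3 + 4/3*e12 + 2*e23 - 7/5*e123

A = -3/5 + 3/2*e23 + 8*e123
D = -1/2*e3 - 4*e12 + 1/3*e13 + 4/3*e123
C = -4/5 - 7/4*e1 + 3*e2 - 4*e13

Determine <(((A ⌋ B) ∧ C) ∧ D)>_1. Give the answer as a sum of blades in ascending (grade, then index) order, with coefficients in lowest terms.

step 1: -41/5 - 21/10*e1 + 3/5*e3 - 4/5*e12 - 6/5*e23 + 21/25*e123
step 2: 164/25 + 1603/100*e1 - 123/5*e2 - 12/25*e3 - 283/50*e12 + 677/20*e13 - 21/25*e23 + 357/250*e123
step 3: -82/25*e3 - 656/25*e12 - 3497/600*e13 + 123/10*e23 + 6509/300*e123
step 4: -82/25*e3
Answer: -82/25*e3


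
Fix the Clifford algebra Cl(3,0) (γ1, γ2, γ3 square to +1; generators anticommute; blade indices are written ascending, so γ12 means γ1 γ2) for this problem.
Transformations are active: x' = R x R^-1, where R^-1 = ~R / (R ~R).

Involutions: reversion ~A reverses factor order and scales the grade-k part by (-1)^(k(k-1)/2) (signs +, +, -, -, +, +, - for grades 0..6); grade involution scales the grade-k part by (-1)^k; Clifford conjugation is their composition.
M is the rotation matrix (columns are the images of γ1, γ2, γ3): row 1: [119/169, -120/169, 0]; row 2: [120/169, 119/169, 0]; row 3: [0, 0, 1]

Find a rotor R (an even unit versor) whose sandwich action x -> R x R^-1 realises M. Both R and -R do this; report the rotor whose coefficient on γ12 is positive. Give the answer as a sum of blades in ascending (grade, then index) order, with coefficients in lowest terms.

Method: write R = a + b12*γ12 + b13*γ13 + b23*γ23 with a^2 + b12^2 + b13^2 + b23^2 = 1 (so R^-1 = ~R). Expanding the columns R e_j ~R gives tr M = 4a^2 - 1 and, from the antisymmetric part, M21 - M12 = -4a*b12, M13 - M31 = 4a*b13, M32 - M23 = -4a*b23.
Here tr M = 407/169, so a^2 = (1 + tr M)/4 = 144/169 and a = ±12/13. Taking a = 12/13: M21 - M12 = 240/169, M13 - M31 = 0, M32 - M23 = 0, giving b12 = -5/13, b13 = 0, b23 = 0, i.e. R = 12/13 - 5/13*γ12.
Its γ12 coefficient is negative, so report the other preimage -R.
Answer: -12/13 + 5/13*γ12. Sheet selection: the two-to-one cover makes ±R indistinguishable at the matrix level (trace 407/169), so uniqueness comes from the required sign on γ12.


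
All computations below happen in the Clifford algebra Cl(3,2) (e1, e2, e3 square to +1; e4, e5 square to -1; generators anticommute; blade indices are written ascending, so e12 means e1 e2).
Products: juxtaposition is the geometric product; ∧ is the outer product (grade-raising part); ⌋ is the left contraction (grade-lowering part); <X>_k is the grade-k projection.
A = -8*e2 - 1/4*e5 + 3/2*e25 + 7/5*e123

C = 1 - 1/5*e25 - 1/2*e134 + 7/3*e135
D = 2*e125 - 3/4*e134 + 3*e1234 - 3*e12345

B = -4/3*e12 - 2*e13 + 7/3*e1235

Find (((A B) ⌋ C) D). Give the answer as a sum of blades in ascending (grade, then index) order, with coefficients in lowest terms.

step 1: -32/3*e1 - 14/5*e2 + 28/15*e3 - 49/15*e5 - 7/2*e13 + 2*e15 - 199/12*e123 + 1/3*e125 + 115/6*e135 + 3*e1235
step 2: 805/18 + 49/75*e2 - 14/3*e3 - 7/4*e4 + 1309/150*e5 + 343/45*e13 + 14/15*e14 - 196/45*e15 + 16/3*e34 - 224/9*e35
step 3: -4*e1 + 392/45*e2 + 7/10*e3 + 343/60*e4 - 109/75*e12 - 21/16*e13 - 7/2*e14 - 98/75*e15 + 14/5*e23 + 343/15*e24 + 1603/36*e123 - 266/3*e124 + 661/9*e125 - 21301/600*e134 + 56/3*e145 - 196/15*e234 + 112/9*e235 - 21*e245 - 49/15*e345 + 48251/300*e1234 - 49/12*e1235 - 385/6*e1245 + 1701/200*e1345 - 196/15*e2345 - 2433/25*e12345
Answer: -4*e1 + 392/45*e2 + 7/10*e3 + 343/60*e4 - 109/75*e12 - 21/16*e13 - 7/2*e14 - 98/75*e15 + 14/5*e23 + 343/15*e24 + 1603/36*e123 - 266/3*e124 + 661/9*e125 - 21301/600*e134 + 56/3*e145 - 196/15*e234 + 112/9*e235 - 21*e245 - 49/15*e345 + 48251/300*e1234 - 49/12*e1235 - 385/6*e1245 + 1701/200*e1345 - 196/15*e2345 - 2433/25*e12345


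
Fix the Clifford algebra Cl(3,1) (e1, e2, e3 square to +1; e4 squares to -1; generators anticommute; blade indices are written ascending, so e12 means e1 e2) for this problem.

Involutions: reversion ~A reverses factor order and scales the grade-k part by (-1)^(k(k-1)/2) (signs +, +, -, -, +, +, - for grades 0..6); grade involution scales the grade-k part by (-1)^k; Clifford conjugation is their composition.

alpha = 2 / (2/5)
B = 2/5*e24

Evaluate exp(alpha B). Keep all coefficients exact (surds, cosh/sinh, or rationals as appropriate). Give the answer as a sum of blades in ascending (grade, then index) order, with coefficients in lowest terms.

B^2 = (2/5)^2*(e24)^2 = 4/25*(+1) = 4/25 (a basis 2-blade squares to minus the product of its generators' squares).
B^2 = 4/25 — hyperbolic case — the even/odd split gives cosh and sinh: l = 2/5, alpha*l = 2, so exp(alpha B) = cosh(2) + (sinh(2)/(2/5))*B = cosh(2) + (5*sinh(2)/2)*B.
Answer: cosh(2) + sinh(2)*e24


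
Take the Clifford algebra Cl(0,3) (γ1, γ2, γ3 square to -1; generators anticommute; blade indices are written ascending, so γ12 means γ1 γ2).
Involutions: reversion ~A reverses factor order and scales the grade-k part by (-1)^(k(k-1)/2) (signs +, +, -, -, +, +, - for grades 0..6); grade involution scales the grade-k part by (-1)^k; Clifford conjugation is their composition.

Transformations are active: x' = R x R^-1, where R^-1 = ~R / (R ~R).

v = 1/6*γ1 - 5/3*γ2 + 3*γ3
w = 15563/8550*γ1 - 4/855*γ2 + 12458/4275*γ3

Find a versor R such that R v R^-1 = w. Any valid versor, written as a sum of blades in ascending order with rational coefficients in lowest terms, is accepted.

Here q(v) = q(w) = -425/36; the classical choice R = v + w = 8494/4275*γ1 - 1429/855*γ2 + 25283/4275*γ3 then realises v -> w under the sandwich.
Answer: 8494/4275*γ1 - 1429/855*γ2 + 25283/4275*γ3


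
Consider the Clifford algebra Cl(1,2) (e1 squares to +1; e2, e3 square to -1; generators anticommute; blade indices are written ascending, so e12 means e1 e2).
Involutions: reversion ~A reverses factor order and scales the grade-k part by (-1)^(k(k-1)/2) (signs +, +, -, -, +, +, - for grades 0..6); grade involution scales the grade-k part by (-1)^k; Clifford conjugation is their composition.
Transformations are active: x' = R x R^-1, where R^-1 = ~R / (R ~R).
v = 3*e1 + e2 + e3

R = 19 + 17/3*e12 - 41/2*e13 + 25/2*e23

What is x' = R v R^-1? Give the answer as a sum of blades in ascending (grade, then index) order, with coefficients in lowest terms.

~R = 19 - 17/3*e12 + 41/2*e13 - 25/2*e23, and R ~R = 584/9, so R^-1 = ~R / (584/9).
R v = 431/6*e1 - 21/2*e2 + 93*e3 + 191/3*e123
Answer: 9285/146*e1 - 6917/146*e2 + 3091/73*e3


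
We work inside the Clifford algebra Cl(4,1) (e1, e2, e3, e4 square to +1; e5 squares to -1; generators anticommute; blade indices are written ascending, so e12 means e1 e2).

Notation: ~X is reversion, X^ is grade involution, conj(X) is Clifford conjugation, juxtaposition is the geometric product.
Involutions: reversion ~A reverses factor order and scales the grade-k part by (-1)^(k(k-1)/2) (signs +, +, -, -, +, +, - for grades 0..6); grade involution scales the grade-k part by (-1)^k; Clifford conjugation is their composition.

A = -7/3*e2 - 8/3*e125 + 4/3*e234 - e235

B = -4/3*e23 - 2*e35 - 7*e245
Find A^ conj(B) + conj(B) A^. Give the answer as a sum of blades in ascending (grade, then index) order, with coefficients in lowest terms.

first term: 2*e2 + 28/9*e3 + 16/9*e4 - 4/3*e5 + 56/3*e14 - 7*e34 + 28/3*e35 - 49/3*e45 + 16/3*e123 + 32/9*e135 + 14/3*e235 + 8/3*e245
second term: 2*e2 - 28/9*e3 + 16/9*e4 - 4/3*e5 - 56/3*e14 + 7*e34 - 28/3*e35 - 49/3*e45 - 16/3*e123 - 32/9*e135 + 14/3*e235 - 8/3*e245
Answer: 4*e2 + 32/9*e4 - 8/3*e5 - 98/3*e45 + 28/3*e235


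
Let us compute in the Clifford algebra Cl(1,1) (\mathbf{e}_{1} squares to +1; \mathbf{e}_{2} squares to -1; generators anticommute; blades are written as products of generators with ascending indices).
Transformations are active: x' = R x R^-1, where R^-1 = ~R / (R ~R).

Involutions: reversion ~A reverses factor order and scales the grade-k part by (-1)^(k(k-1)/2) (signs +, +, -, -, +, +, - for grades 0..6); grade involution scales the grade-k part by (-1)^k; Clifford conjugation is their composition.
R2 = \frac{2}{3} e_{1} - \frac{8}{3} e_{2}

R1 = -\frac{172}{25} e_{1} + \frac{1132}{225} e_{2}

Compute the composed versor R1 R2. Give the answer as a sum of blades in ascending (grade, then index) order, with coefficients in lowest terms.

Distribute over the terms of R1 (each basis-blade product reordered to ascending indices, repeated generators contracted through their squares):
(-\frac{172}{25} e_{1}) R2 = -\frac{344}{75} + \frac{1376}{75} e_{1} e_{2}
(\frac{1132}{225} e_{2}) R2 = \frac{9056}{675} - \frac{2264}{675} e_{1} e_{2}
Summing the partial products and collecting blades:
Answer: \frac{1192}{135} + \frac{2024}{135} e_{1} e_{2}


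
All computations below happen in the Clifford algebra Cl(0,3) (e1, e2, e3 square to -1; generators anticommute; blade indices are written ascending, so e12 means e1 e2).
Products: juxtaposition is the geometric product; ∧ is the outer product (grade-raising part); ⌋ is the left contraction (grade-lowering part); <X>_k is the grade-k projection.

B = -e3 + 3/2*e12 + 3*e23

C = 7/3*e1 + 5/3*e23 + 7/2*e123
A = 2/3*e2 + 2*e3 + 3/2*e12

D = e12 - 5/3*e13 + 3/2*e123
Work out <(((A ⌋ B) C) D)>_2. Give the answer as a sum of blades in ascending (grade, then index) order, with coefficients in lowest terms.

step 1: -1/4 + e1 + 6*e2 - 2*e3
step 2: -7/3 - 7/12*e1 - 10/3*e2 - 10*e3 - 7*e12 + 77/3*e13 - 47/12*e23 + 19/24*e123
step 3: 7339/144 + 461/24*e1 + 2719/72*e2 + 629/72*e3 + 221/36*e12 - 181/36*e13 - 105/8*e23 - 343/18*e123
step 4: 221/36*e12 - 181/36*e13 - 105/8*e23
Answer: 221/36*e12 - 181/36*e13 - 105/8*e23


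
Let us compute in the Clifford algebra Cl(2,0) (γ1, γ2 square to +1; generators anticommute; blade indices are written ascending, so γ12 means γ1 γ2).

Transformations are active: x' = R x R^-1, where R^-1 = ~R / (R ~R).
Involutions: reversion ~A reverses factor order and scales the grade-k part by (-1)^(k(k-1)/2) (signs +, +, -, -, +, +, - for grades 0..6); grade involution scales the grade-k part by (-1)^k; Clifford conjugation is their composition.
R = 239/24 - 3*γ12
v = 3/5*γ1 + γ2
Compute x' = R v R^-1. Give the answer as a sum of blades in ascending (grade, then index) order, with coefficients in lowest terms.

~R = 239/24 + 3*γ12, and R ~R = 62305/576, so R^-1 = ~R / (62305/576).
R v = 119/40*γ1 + 1411/120*γ2
Answer: -957/18325*γ1 + 21349/18325*γ2


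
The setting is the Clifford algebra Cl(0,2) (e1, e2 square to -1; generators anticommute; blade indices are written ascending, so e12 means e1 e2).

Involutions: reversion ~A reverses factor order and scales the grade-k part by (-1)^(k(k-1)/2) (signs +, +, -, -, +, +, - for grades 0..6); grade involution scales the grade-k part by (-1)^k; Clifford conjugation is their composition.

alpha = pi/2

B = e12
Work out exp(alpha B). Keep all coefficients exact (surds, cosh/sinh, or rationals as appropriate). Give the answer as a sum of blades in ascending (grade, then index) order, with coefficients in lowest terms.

B^2 = (1)^2*(e12)^2 = 1*(-1) = -1 (a basis 2-blade squares to minus the product of its generators' squares).
B^2 = -1 — a negative square means the series sums to a rotation: l = 1, alpha*l = pi/2, so exp(alpha B) = cos(pi/2) + (sin(pi/2)/1)*B = 0 + (1)*B.
Answer: e12


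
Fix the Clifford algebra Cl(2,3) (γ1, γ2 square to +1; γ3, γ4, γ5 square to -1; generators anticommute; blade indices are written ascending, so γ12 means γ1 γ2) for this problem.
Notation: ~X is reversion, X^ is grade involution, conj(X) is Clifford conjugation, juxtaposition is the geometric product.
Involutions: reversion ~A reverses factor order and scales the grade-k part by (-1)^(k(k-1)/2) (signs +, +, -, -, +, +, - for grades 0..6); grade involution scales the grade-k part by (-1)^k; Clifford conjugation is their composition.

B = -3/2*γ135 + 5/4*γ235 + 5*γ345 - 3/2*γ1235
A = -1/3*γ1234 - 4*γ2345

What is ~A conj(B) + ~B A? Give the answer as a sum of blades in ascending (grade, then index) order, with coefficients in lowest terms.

first term: -20*γ2 + 5*γ4 - 6*γ14 - 1/2*γ45 + 6*γ124 + 5/3*γ125 - 5/12*γ145 - 1/2*γ245
second term: -20*γ2 + 5*γ4 + 6*γ14 + 1/2*γ45 - 6*γ124 - 5/3*γ125 + 5/12*γ145 + 1/2*γ245
Answer: -40*γ2 + 10*γ4


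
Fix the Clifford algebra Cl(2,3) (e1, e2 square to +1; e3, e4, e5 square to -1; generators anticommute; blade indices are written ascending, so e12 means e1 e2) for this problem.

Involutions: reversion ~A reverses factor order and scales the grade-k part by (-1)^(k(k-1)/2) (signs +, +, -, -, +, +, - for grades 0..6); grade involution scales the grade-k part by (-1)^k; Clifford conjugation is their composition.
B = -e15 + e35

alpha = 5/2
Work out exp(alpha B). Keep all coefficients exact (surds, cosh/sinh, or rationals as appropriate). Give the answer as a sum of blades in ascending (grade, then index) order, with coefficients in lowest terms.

B^2 term by term: the squares give (-1)^2*(e15)^2 + (1)^2*(e35)^2 = 1*(+1) + 1*(-1) = 0 (each basis 2-blade squares to minus the product of its generators' squares); cross terms between blades sharing an index anticommute and cancel. So B^2 = 0.
B^2 = 0, so the series closes: exp(alpha B) = 1 + alpha B (parabolic case).
Answer: 1 - 5/2*e15 + 5/2*e35


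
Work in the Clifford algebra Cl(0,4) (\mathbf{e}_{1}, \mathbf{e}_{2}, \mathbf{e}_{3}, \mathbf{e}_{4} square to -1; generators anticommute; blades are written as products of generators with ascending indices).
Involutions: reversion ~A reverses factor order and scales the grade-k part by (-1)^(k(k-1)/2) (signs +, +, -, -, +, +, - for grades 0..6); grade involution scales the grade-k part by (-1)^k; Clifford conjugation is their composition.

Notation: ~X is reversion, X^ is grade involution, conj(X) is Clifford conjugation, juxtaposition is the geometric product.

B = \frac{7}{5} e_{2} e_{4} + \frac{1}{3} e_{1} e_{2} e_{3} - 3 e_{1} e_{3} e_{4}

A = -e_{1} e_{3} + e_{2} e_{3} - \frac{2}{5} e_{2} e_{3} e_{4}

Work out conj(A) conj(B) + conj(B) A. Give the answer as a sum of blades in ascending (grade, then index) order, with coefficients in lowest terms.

first term: \frac{1}{3} e_{1} + \frac{1}{3} e_{2} + \frac{14}{25} e_{3} + 3 e_{4} + \frac{6}{5} e_{1} e_{2} - \frac{2}{15} e_{1} e_{4} + \frac{7}{5} e_{3} e_{4} - 3 e_{1} e_{2} e_{4} + \frac{7}{5} e_{1} e_{2} e_{3} e_{4}
second term: -\frac{1}{3} e_{1} - \frac{1}{3} e_{2} + \frac{14}{25} e_{3} - 3 e_{4} - \frac{6}{5} e_{1} e_{2} + \frac{2}{15} e_{1} e_{4} + \frac{7}{5} e_{3} e_{4} - 3 e_{1} e_{2} e_{4} - \frac{7}{5} e_{1} e_{2} e_{3} e_{4}
Answer: \frac{28}{25} e_{3} + \frac{14}{5} e_{3} e_{4} - 6 e_{1} e_{2} e_{4}


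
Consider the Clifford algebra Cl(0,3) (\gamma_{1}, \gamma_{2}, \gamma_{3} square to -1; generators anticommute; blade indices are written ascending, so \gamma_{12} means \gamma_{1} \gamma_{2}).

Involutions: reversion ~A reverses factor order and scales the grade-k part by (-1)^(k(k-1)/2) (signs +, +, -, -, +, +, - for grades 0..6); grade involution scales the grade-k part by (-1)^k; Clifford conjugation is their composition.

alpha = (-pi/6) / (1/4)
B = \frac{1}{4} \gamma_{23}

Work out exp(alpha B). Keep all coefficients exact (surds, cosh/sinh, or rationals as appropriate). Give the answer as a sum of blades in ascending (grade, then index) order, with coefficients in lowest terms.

B^2 = (\frac{1}{4})^2*(\gamma_{23})^2 = \frac{1}{16}*(-1) = -\frac{1}{16} (a basis 2-blade squares to minus the product of its generators' squares).
B^2 = -\frac{1}{16} — circular case — the even/odd split gives cos and sin: l = \frac{1}{4}, alpha*l = - \frac{\pi}{6}, so exp(alpha B) = cos(- \frac{\pi}{6}) + (sin(- \frac{\pi}{6})/(\frac{1}{4}))*B = \frac{\sqrt{3}}{2} + (-2)*B.
Answer: \frac{\sqrt{3}}{2} - \frac{1}{2} \gamma_{23}


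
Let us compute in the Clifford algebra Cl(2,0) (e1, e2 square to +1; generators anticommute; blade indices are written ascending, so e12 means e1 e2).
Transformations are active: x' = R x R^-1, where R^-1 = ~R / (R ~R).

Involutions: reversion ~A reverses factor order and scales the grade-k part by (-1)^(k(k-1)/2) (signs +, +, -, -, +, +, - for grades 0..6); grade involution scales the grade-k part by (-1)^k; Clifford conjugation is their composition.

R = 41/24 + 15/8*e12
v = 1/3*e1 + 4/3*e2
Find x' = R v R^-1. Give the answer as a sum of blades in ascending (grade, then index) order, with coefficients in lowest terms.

~R = 41/24 - 15/8*e12, and R ~R = 1853/288, so R^-1 = ~R / (1853/288).
R v = 221/72*e1 + 119/72*e2
Answer: 424/327*e1 - 149/327*e2


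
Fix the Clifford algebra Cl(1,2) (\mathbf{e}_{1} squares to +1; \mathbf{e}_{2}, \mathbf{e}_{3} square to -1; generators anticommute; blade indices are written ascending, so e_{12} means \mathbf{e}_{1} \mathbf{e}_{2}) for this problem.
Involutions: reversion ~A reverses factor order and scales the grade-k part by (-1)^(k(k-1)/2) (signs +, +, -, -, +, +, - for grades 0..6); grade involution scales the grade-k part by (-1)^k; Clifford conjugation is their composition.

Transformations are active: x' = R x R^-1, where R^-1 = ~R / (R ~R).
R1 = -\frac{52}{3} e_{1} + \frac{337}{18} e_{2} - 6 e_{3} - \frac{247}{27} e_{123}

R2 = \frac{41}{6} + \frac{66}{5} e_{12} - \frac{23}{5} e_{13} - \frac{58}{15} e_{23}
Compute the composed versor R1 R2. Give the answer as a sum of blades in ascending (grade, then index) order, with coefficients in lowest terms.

Distribute over the terms of R1 (each basis-blade product reordered to ascending indices, repeated generators contracted through their squares):
(-\frac{52}{3} e_{1}) R2 = -\frac{1066}{9} e_{1} - \frac{1144}{5} e_{2} + \frac{1196}{15} e_{3} + \frac{3016}{45} e_{123}
(\frac{337}{18} e_{2}) R2 = \frac{3707}{15} e_{1} + \frac{13817}{108} e_{2} + \frac{9773}{135} e_{3} + \frac{7751}{90} e_{123}
(-6 e_{3}) R2 = \frac{138}{5} e_{1} + \frac{116}{5} e_{2} - 41 e_{3} - \frac{396}{5} e_{123}
(-\frac{247}{27} e_{123}) R2 = -\frac{14326}{405} e_{1} - \frac{5681}{135} e_{2} - \frac{5434}{45} e_{3} - \frac{10127}{162} e_{123}
Summing the partial products and collecting blades:
Answer: \frac{48971}{405} e_{1} - \frac{64663}{540} e_{2} - \frac{260}{27} e_{3} + \frac{926}{81} e_{123}


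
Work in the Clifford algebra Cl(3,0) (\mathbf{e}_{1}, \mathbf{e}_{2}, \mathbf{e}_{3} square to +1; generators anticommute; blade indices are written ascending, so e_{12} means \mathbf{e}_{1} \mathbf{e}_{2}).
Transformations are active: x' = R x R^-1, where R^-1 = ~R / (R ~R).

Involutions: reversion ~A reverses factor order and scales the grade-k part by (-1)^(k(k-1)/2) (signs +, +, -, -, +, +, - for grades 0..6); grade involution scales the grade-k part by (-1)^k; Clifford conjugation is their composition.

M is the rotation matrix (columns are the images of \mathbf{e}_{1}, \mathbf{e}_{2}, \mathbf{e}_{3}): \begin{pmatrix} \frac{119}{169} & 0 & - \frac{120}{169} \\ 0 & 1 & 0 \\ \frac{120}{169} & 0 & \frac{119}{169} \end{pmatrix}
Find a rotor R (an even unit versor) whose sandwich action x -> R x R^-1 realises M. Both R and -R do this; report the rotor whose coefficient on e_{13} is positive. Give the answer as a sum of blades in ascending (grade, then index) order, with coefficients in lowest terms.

Method: write R = a + b12*e_{12} + b13*e_{13} + b23*e_{23} with a^2 + b12^2 + b13^2 + b23^2 = 1 (so R^-1 = ~R). Expanding the columns R e_j ~R gives tr M = 4a^2 - 1 and, from the antisymmetric part, M21 - M12 = -4a*b12, M13 - M31 = 4a*b13, M32 - M23 = -4a*b23.
Here tr M = \frac{407}{169}, so a^2 = (1 + tr M)/4 = \frac{144}{169} and a = ±\frac{12}{13}. Taking a = \frac{12}{13}: M21 - M12 = 0, M13 - M31 = -\frac{240}{169}, M32 - M23 = 0, giving b12 = 0, b13 = -\frac{5}{13}, b23 = 0, i.e. R = \frac{12}{13} - \frac{5}{13} e_{13}.
Its e_{13} coefficient is negative, so report the other preimage -R.
Answer: -\frac{12}{13} + \frac{5}{13} e_{13}. Uniqueness: Spin(3) -> SO(3) maps R and -R to the same rotation of trace \frac{407}{169}; fixing the sign of the e_{13} coefficient removes the ambiguity.


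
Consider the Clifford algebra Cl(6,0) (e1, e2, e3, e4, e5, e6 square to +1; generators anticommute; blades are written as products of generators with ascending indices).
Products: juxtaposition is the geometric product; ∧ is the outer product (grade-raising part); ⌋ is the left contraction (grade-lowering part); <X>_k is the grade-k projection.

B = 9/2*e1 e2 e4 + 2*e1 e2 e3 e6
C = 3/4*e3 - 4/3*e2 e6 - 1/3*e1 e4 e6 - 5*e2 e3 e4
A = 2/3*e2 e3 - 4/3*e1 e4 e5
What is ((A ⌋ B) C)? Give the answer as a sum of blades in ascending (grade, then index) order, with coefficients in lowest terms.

step 1: -4/3*e1 e6
step 2: 4/9*e4 - 16/9*e1 e2 + e1 e3 e6 - 20/3*e1 e2 e3 e4 e6
Answer: 4/9*e4 - 16/9*e1 e2 + e1 e3 e6 - 20/3*e1 e2 e3 e4 e6


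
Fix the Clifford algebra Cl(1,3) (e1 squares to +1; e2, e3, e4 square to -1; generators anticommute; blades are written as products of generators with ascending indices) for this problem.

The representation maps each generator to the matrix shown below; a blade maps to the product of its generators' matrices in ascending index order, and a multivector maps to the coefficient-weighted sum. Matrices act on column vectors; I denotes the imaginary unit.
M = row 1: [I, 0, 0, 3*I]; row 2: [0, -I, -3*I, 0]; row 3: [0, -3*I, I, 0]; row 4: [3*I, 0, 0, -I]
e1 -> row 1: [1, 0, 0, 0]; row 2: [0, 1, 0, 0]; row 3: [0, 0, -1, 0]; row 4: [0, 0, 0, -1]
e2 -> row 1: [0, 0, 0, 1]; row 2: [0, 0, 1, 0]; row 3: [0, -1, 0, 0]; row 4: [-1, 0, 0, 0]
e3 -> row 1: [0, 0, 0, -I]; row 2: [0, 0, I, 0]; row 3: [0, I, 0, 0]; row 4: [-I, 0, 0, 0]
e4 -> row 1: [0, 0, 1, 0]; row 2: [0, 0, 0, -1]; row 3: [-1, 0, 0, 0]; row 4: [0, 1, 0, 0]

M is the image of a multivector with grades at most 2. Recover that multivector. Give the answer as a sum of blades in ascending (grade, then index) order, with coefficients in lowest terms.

Method: the blade images are trace-orthogonal — tr(rho(e_A) rho(e_B)^-1) = 4 if A = B and 0 otherwise — and rho(e_A)^-1 = (e_A)^2 * rho(e_A) with (e_A)^2 = +1 or -1, so the coefficient of e_A in the preimage is (e_A)^2 * tr(M rho(e_A))/4.
Nonzero projections over blades of grade <= 2: e3: (e3)^2 = -1, tr(M rho(e3)) = 12, coefficient -3; e2 e3: (e2 e3)^2 = -1, tr(M rho(e2 e3)) = 4, coefficient -1. Every other blade of grade <= 2 projects to 0.
Answer: -3*e3 - e2 e3


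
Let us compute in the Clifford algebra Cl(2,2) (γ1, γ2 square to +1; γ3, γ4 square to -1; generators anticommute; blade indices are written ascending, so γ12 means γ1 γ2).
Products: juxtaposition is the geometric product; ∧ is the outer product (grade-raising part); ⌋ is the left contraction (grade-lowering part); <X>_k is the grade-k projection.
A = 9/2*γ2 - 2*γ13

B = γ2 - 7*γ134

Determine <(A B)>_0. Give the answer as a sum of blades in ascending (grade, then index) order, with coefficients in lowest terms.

step 1: 9/2 + 14*γ4 + 2*γ123 + 63/2*γ1234
step 2: 9/2
Answer: 9/2


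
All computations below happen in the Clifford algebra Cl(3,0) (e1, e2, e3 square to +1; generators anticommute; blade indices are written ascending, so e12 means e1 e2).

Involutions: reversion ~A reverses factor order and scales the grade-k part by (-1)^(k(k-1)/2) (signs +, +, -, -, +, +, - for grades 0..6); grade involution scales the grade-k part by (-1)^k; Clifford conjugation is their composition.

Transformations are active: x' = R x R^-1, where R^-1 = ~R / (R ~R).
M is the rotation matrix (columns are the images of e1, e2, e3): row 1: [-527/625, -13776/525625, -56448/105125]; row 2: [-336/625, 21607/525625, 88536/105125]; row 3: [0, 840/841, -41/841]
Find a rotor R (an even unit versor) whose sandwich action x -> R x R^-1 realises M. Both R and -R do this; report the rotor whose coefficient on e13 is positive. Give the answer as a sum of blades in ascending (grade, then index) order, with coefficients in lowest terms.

Method: write R = a + b12*e12 + b13*e13 + b23*e23 with a^2 + b12^2 + b13^2 + b23^2 = 1 (so R^-1 = ~R). Expanding the columns R e_j ~R gives tr M = 4a^2 - 1 and, from the antisymmetric part, M21 - M12 = -4a*b12, M13 - M31 = 4a*b13, M32 - M23 = -4a*b23.
Here tr M = -17889/21025, so a^2 = (1 + tr M)/4 = 784/21025 and a = ±28/145. Taking a = 28/145: M21 - M12 = -10752/21025, M13 - M31 = -56448/105125, M32 - M23 = 16464/105125, giving b12 = 96/145, b13 = -504/725, b23 = -147/725, i.e. R = 28/145 + 96/145*e12 - 504/725*e13 - 147/725*e23.
Its e13 coefficient is negative, so report the other preimage -R.
Answer: -28/145 - 96/145*e12 + 504/725*e13 + 147/725*e23. Note: both R and -R realise this M (trace -17889/21025); the covering map identifies them, and the e13-coefficient sign is the tie-breaker.


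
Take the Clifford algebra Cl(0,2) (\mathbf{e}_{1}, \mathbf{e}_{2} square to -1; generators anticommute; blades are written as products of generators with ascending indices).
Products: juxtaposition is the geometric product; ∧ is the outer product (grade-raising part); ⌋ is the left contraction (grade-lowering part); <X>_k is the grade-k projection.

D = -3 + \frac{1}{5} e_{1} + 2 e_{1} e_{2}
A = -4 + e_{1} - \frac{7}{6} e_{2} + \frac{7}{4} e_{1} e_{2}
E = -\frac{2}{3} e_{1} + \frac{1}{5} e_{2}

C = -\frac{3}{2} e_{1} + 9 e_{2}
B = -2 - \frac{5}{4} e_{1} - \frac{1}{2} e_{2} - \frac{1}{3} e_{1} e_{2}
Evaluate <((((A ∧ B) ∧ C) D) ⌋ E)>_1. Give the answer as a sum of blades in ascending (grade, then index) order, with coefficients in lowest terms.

step 1: 8 + 3 e_{1} + \frac{13}{3} e_{2} - \frac{33}{8} e_{1} e_{2}
step 2: -12 e_{1} + 72 e_{2} + \frac{67}{2} e_{1} e_{2}
step 3: -\frac{323}{5} + 180 e_{1} - \frac{1853}{10} e_{2} - \frac{1149}{10} e_{1} e_{2}
step 4: \frac{7853}{50} + \frac{646}{15} e_{1} - \frac{323}{25} e_{2}
step 5: \frac{646}{15} e_{1} - \frac{323}{25} e_{2}
Answer: \frac{646}{15} e_{1} - \frac{323}{25} e_{2}


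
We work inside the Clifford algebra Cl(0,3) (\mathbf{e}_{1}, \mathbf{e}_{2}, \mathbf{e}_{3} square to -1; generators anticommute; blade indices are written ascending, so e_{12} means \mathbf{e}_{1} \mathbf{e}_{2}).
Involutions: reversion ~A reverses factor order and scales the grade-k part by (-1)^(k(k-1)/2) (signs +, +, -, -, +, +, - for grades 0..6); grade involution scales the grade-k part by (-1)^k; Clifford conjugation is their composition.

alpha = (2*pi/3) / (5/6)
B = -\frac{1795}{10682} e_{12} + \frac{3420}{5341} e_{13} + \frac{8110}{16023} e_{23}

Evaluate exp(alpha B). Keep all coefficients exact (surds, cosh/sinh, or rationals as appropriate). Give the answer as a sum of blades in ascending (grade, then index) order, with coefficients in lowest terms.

B^2 term by term: the squares give (-\frac{1795}{10682})^2*(e_{12})^2 + (\frac{3420}{5341})^2*(e_{13})^2 + (\frac{8110}{16023})^2*(e_{23})^2 = \frac{3222025}{114105124}*(-1) + \frac{11696400}{28526281}*(-1) + \frac{65772100}{256736529}*(-1) = -\frac{25}{36} (each basis 2-blade squares to minus the product of its generators' squares); cross terms between blades sharing an index anticommute and cancel. So B^2 = -\frac{25}{36}.
B^2 = -\frac{25}{36} — since the square is negative, the closed form is circular: l = \frac{5}{6}, alpha*l = \frac{2 \pi}{3}, so exp(alpha B) = cos(\frac{2 \pi}{3}) + (sin(\frac{2 \pi}{3})/(\frac{5}{6}))*B = - \frac{1}{2} + (\frac{3 \sqrt{3}}{5})*B.
Answer: - \frac{1}{2} - \frac{1077 \sqrt{3}}{10682} e_{12} + \frac{2052 \sqrt{3}}{5341} e_{13} + \frac{1622 \sqrt{3}}{5341} e_{23}


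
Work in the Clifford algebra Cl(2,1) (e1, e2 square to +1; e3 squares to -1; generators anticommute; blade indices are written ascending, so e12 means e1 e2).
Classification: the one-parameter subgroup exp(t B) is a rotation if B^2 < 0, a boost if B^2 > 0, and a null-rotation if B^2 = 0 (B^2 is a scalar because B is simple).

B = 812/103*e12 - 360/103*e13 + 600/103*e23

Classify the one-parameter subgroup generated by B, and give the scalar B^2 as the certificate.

B^2 term by term: the squares give (812/103)^2*(e12)^2 + (-360/103)^2*(e13)^2 + (600/103)^2*(e23)^2 = 659344/10609*(-1) + 129600/10609*(+1) + 360000/10609*(+1) = -16 (each basis 2-blade squares to minus the product of its generators' squares); cross terms between blades sharing an index anticommute and cancel. So B^2 = -16.
Answer: rotation, certificate B^2 = -16. The invariant at work: B^2 = -16 is unchanged by conjugation, hence its sign classifies the subgroup whatever basis B is written in.


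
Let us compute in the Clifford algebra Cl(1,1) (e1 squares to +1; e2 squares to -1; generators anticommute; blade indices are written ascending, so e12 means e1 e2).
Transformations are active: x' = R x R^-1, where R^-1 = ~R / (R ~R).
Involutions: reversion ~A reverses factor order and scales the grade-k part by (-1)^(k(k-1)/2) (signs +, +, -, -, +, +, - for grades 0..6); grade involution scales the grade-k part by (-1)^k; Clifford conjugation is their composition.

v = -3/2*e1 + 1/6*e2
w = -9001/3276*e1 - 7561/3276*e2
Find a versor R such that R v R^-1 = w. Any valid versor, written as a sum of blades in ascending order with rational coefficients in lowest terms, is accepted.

Why this works: both vectors square to 20/9, so q(v) = q(w) and R = v + w = -13915/3276*e1 - 7015/3276*e2 carries v to w — its own direction survives, the complement (v - w)/2 flips.
Answer: -13915/3276*e1 - 7015/3276*e2


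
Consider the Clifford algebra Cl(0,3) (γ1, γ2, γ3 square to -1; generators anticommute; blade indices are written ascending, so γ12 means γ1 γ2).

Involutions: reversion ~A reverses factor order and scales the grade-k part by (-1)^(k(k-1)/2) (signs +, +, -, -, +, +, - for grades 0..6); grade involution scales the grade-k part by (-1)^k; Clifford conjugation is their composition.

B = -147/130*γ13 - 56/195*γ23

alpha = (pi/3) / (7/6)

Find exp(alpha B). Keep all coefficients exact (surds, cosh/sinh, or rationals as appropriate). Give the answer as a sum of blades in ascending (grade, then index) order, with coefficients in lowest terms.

B^2 term by term: the squares give (-147/130)^2*(γ13)^2 + (-56/195)^2*(γ23)^2 = 21609/16900*(-1) + 3136/38025*(-1) = -49/36 (each basis 2-blade squares to minus the product of its generators' squares); cross terms between blades sharing an index anticommute and cancel. So B^2 = -49/36.
B^2 = -49/36 — B^2 < 0, so the exponential closes trigonometrically: l = 7/6, alpha*l = pi/3, so exp(alpha B) = cos(pi/3) + (sin(pi/3)/(7/6))*B = 1/2 + (3*sqrt(3)/7)*B.
Answer: 1/2 - 63*sqrt(3)/130*γ13 - 8*sqrt(3)/65*γ23


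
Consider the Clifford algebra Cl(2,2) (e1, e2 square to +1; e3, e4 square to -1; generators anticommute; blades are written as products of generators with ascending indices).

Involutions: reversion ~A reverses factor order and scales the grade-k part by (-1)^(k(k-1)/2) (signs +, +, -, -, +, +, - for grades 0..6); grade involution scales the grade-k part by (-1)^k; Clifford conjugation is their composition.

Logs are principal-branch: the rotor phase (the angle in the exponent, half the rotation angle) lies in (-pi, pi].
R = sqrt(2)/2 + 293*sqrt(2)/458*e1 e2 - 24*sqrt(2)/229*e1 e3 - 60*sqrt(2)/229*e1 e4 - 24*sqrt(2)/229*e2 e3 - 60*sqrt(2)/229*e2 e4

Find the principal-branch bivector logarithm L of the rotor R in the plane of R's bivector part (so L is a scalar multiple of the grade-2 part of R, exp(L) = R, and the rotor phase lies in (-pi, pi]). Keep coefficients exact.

The scalar part of R is sqrt(2)/2, and that scalar determines the rotor phase on the principal branch; recovering the unit plane as bivector-part over sine of the phase gives L = phase * plane.
Concretely: cos(phase) = sqrt(2)/2 gives phase = ±pi/4, and since phase/sin(phase) is even the sign is immaterial: L = (phase/sin(phase)) * <R>_2 = (sqrt(2)*pi/4) * <R>_2.
Answer: 293*pi/916*e1 e2 - 12*pi/229*e1 e3 - 30*pi/229*e1 e4 - 12*pi/229*e2 e3 - 30*pi/229*e2 e4


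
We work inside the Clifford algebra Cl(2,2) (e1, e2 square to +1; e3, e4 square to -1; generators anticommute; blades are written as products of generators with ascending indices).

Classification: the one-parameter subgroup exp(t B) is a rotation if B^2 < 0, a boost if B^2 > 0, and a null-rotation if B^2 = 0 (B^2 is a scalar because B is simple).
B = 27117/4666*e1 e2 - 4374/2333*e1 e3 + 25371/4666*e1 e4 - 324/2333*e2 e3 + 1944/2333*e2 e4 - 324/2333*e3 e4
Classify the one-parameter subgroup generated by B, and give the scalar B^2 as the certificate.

B^2 term by term: the squares give (27117/4666)^2*(e1 e2)^2 + (-4374/2333)^2*(e1 e3)^2 + (25371/4666)^2*(e1 e4)^2 + (-324/2333)^2*(e2 e3)^2 + (1944/2333)^2*(e2 e4)^2 + (-324/2333)^2*(e3 e4)^2 = 735331689/21771556*(-1) + 19131876/5442889*(+1) + 643687641/21771556*(+1) + 104976/5442889*(+1) + 3779136/5442889*(+1) + 104976/5442889*(-1) = 0 (each basis 2-blade squares to minus the product of its generators' squares); cross terms between blades sharing an index anticommute and cancel; the commuting (index-disjoint) pairs give grade-4 terms 2*c*c'*(blade product), which cancel blade by blade — e1 e2 e3 e4: -8785908/5442889 + 17006112/5442889 - 8220204/5442889 = 0 — confirming B is simple. So B^2 = 0.
Answer: null-rotation, certificate B^2 = 0. Why this suffices: the scalar 0 survives any versor conjugation, so its sign alone determines the class however B is presented.
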